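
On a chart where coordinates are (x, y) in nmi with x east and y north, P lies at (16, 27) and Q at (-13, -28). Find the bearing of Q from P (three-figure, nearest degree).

208°

Δeast = -13 − 16 = -29.00; Δnorth = -28 − 27 = -55.00.
Bearing = atan2(Δeast, Δnorth) mod 360° = 207.80° ≈ 208°.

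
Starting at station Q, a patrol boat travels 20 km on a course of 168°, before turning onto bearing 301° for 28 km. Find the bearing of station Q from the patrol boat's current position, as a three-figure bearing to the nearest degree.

Leg 1 (168°, 20 km): east 20 sin 168° = 4.16, north 20 cos 168° = -19.56
Leg 2 (301°, 28 km): east 28 sin 301° = -24.00, north 28 cos 301° = 14.42
Net displacement: -19.84 east, -5.14 north. Direction back to start is (19.84, 5.14): bearing = atan2(19.84, 5.14) mod 360° = 75.47° ≈ 075°.

075°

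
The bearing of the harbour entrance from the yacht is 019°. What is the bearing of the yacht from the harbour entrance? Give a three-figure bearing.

Back-bearing = 019° + 180° = 199°.

199°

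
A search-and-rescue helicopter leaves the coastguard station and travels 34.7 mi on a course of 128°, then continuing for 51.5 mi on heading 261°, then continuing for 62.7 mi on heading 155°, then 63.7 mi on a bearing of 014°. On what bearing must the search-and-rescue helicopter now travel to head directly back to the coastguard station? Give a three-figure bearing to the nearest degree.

Leg 1 (128°, 34.7 mi): east 34.7 sin 128° = 27.34, north 34.7 cos 128° = -21.36
Leg 2 (261°, 51.5 mi): east 51.5 sin 261° = -50.87, north 51.5 cos 261° = -8.06
Leg 3 (155°, 62.7 mi): east 62.7 sin 155° = 26.50, north 62.7 cos 155° = -56.83
Leg 4 (014°, 63.7 mi): east 63.7 sin 14° = 15.41, north 63.7 cos 14° = 61.81
Net displacement: 18.39 east, -24.44 north. Direction back to start is (-18.39, 24.44): bearing = atan2(-18.39, 24.44) mod 360° = 323.04° ≈ 323°.

323°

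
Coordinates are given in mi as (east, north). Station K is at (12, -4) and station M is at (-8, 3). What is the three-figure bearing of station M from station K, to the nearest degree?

Δeast = -8 − 12 = -20.00; Δnorth = 3 − -4 = 7.00.
Bearing = atan2(Δeast, Δnorth) mod 360° = 289.29° ≈ 289°.

289°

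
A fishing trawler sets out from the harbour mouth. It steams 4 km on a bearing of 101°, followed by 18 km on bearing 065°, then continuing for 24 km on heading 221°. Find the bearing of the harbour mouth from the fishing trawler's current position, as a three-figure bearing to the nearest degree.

338°

Leg 1 (101°, 4 km): east 4 sin 101° = 3.93, north 4 cos 101° = -0.76
Leg 2 (065°, 18 km): east 18 sin 65° = 16.31, north 18 cos 65° = 7.61
Leg 3 (221°, 24 km): east 24 sin 221° = -15.75, north 24 cos 221° = -18.11
Net displacement: 4.49 east, -11.27 north. Direction back to start is (-4.49, 11.27): bearing = atan2(-4.49, 11.27) mod 360° = 338.26° ≈ 338°.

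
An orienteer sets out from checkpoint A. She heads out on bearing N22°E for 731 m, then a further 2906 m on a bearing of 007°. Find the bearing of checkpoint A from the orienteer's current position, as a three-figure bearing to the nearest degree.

190°

Leg 1 (N22°E, 731 m): east 731 sin 22° = 273.84, north 731 cos 22° = 677.77
Leg 2 (007°, 2906 m): east 2906 sin 7° = 354.15, north 2906 cos 7° = 2884.34
Net displacement: 627.99 east, 3562.11 north. Direction back to start is (-627.99, -3562.11): bearing = atan2(-627.99, -3562.11) mod 360° = 190.00° ≈ 190°.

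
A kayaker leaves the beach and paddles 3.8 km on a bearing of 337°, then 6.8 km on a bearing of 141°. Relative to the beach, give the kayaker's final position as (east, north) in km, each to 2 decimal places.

(2.79, -1.79)

Leg 1 (337°, 3.8 km): east 3.8 sin 337° = -1.48, north 3.8 cos 337° = 3.50
Leg 2 (141°, 6.8 km): east 6.8 sin 141° = 4.28, north 6.8 cos 141° = -5.28
Summing: 2.79 km east, -1.79 km north → (2.79, -1.79).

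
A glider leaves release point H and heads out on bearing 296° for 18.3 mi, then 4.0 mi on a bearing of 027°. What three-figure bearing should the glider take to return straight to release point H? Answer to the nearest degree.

128°

Leg 1 (296°, 18.3 mi): east 18.3 sin 296° = -16.45, north 18.3 cos 296° = 8.02
Leg 2 (027°, 4.0 mi): east 4.0 sin 27° = 1.82, north 4.0 cos 27° = 3.56
Net displacement: -14.63 east, 11.59 north. Direction back to start is (14.63, -11.59): bearing = atan2(14.63, -11.59) mod 360° = 128.37° ≈ 128°.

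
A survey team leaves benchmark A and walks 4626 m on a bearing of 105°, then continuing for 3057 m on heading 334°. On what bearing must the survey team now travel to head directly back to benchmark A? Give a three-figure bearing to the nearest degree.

244°

Leg 1 (105°, 4626 m): east 4626 sin 105° = 4468.37, north 4626 cos 105° = -1197.30
Leg 2 (334°, 3057 m): east 3057 sin 334° = -1340.10, north 3057 cos 334° = 2747.61
Net displacement: 3128.27 east, 1550.32 north. Direction back to start is (-3128.27, -1550.32): bearing = atan2(-3128.27, -1550.32) mod 360° = 243.64° ≈ 244°.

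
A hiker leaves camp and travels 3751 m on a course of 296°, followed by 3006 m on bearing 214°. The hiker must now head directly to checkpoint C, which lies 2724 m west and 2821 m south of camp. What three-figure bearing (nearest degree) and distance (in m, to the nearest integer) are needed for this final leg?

130°, 3052 m

Leg 1 (296°, 3751 m): east 3751 sin 296° = -3371.38, north 3751 cos 296° = 1644.33
Leg 2 (214°, 3006 m): east 3006 sin 214° = -1680.93, north 3006 cos 214° = -2492.09
Current position: (-5052.31, -847.76). Target: (-2724, -2821). Remaining: Δeast = 2328.31, Δnorth = -1973.24.
Bearing = atan2(2328.31, -1973.24) mod 360° = 130.28°; distance = √((2328.31)² + (-1973.24)²) = 3052.002 m.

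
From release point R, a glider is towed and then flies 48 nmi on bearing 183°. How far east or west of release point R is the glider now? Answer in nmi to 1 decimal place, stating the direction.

2.5 nmi west

Leg 1 (183°, 48 nmi): east 48 sin 183° = -2.51, north 48 cos 183° = -47.93
Net east component: -2.51 nmi.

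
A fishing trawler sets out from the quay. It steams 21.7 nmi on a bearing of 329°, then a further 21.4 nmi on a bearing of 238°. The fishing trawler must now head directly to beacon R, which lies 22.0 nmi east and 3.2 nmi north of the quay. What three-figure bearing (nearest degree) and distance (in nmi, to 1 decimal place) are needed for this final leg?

095°, 51.5 nmi

Leg 1 (329°, 21.7 nmi): east 21.7 sin 329° = -11.18, north 21.7 cos 329° = 18.60
Leg 2 (238°, 21.4 nmi): east 21.4 sin 238° = -18.15, north 21.4 cos 238° = -11.34
Current position: (-29.32, 7.26). Target: (22.0, 3.2). Remaining: Δeast = 51.32, Δnorth = -4.06.
Bearing = atan2(51.32, -4.06) mod 360° = 94.52°; distance = √((51.32)² + (-4.06)²) = 51.485 nmi.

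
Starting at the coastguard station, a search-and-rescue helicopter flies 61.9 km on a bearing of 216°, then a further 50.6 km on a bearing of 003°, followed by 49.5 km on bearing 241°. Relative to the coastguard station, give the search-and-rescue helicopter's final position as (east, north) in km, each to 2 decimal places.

(-77.03, -23.55)

Leg 1 (216°, 61.9 km): east 61.9 sin 216° = -36.38, north 61.9 cos 216° = -50.08
Leg 2 (003°, 50.6 km): east 50.6 sin 3° = 2.65, north 50.6 cos 3° = 50.53
Leg 3 (241°, 49.5 km): east 49.5 sin 241° = -43.29, north 49.5 cos 241° = -24.00
Summing: -77.03 km east, -23.55 km north → (-77.03, -23.55).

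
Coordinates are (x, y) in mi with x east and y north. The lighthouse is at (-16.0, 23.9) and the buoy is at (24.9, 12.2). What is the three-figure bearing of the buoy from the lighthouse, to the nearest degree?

106°

Δeast = 24.9 − -16.0 = 40.90; Δnorth = 12.2 − 23.9 = -11.70.
Bearing = atan2(Δeast, Δnorth) mod 360° = 105.96° ≈ 106°.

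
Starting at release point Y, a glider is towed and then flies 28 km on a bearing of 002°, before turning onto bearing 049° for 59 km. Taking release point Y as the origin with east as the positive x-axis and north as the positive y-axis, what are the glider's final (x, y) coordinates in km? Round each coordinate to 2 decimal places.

(45.51, 66.69)

Leg 1 (002°, 28 km): east 28 sin 2° = 0.98, north 28 cos 2° = 27.98
Leg 2 (049°, 59 km): east 59 sin 49° = 44.53, north 59 cos 49° = 38.71
Summing: 45.51 km east, 66.69 km north → (45.51, 66.69).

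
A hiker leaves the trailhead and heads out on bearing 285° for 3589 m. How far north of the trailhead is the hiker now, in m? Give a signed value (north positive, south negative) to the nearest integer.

929 m

Leg 1 (285°, 3589 m): east 3589 sin 285° = -3466.71, north 3589 cos 285° = 928.90
Net north component: 928.90 m.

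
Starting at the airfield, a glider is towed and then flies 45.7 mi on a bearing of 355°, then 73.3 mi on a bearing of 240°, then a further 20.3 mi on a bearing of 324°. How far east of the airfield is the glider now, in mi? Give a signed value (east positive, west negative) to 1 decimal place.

-79.4 mi

Leg 1 (355°, 45.7 mi): east 45.7 sin 355° = -3.98, north 45.7 cos 355° = 45.53
Leg 2 (240°, 73.3 mi): east 73.3 sin 240° = -63.48, north 73.3 cos 240° = -36.65
Leg 3 (324°, 20.3 mi): east 20.3 sin 324° = -11.93, north 20.3 cos 324° = 16.42
Net east component: -79.39 mi.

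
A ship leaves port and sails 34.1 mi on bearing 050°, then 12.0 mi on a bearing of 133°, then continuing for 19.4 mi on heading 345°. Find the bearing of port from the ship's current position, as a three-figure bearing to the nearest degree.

Leg 1 (050°, 34.1 mi): east 34.1 sin 50° = 26.12, north 34.1 cos 50° = 21.92
Leg 2 (133°, 12.0 mi): east 12.0 sin 133° = 8.78, north 12.0 cos 133° = -8.18
Leg 3 (345°, 19.4 mi): east 19.4 sin 345° = -5.02, north 19.4 cos 345° = 18.74
Net displacement: 29.88 east, 32.47 north. Direction back to start is (-29.88, -32.47): bearing = atan2(-29.88, -32.47) mod 360° = 222.62° ≈ 223°.

223°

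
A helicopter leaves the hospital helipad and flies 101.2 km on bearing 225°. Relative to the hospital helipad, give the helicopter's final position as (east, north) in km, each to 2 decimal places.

(-71.56, -71.56)

Leg 1 (225°, 101.2 km): east 101.2 sin 225° = -71.56, north 101.2 cos 225° = -71.56
Summing: -71.56 km east, -71.56 km north → (-71.56, -71.56).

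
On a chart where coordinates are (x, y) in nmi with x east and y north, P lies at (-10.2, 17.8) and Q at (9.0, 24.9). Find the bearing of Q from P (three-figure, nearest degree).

070°

Δeast = 9.0 − -10.2 = 19.20; Δnorth = 24.9 − 17.8 = 7.10.
Bearing = atan2(Δeast, Δnorth) mod 360° = 69.71° ≈ 070°.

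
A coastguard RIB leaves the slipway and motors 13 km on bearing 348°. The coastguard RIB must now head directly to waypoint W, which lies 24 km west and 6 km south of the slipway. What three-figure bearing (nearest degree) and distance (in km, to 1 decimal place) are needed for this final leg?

Leg 1 (348°, 13 km): east 13 sin 348° = -2.70, north 13 cos 348° = 12.72
Current position: (-2.70, 12.72). Target: (-24, -6). Remaining: Δeast = -21.30, Δnorth = -18.72.
Bearing = atan2(-21.30, -18.72) mod 360° = 228.69°; distance = √((-21.30)² + (-18.72)²) = 28.352 km.

229°, 28.4 km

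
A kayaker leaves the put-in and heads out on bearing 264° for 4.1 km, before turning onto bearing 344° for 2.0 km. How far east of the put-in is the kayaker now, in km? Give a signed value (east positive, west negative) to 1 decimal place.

Leg 1 (264°, 4.1 km): east 4.1 sin 264° = -4.08, north 4.1 cos 264° = -0.43
Leg 2 (344°, 2.0 km): east 2.0 sin 344° = -0.55, north 2.0 cos 344° = 1.92
Net east component: -4.63 km.

-4.6 km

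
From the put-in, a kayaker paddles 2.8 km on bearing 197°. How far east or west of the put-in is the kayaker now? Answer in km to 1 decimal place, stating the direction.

0.8 km west

Leg 1 (197°, 2.8 km): east 2.8 sin 197° = -0.82, north 2.8 cos 197° = -2.68
Net east component: -0.82 km.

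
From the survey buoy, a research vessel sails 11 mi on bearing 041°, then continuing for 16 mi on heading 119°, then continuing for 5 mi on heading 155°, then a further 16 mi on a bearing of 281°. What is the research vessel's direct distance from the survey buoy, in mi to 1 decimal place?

7.7 mi

Leg 1 (041°, 11 mi): east 11 sin 41° = 7.22, north 11 cos 41° = 8.30
Leg 2 (119°, 16 mi): east 16 sin 119° = 13.99, north 16 cos 119° = -7.76
Leg 3 (155°, 5 mi): east 5 sin 155° = 2.11, north 5 cos 155° = -4.53
Leg 4 (281°, 16 mi): east 16 sin 281° = -15.71, north 16 cos 281° = 3.05
Net: 7.62 east, -0.93 north. Distance = √((7.62)² + (-0.93)²) = 7.675 mi.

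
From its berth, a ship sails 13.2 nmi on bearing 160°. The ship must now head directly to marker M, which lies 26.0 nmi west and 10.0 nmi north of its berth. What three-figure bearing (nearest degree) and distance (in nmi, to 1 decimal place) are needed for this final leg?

Leg 1 (160°, 13.2 nmi): east 13.2 sin 160° = 4.51, north 13.2 cos 160° = -12.40
Current position: (4.51, -12.40). Target: (-26.0, 10.0). Remaining: Δeast = -30.51, Δnorth = 22.40.
Bearing = atan2(-30.51, 22.40) mod 360° = 306.29°; distance = √((-30.51)² + (22.40)²) = 37.856 nmi.

306°, 37.9 nmi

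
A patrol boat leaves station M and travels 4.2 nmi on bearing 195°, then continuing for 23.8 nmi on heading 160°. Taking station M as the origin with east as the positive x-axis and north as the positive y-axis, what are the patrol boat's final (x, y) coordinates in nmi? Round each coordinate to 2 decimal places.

(7.05, -26.42)

Leg 1 (195°, 4.2 nmi): east 4.2 sin 195° = -1.09, north 4.2 cos 195° = -4.06
Leg 2 (160°, 23.8 nmi): east 23.8 sin 160° = 8.14, north 23.8 cos 160° = -22.36
Summing: 7.05 nmi east, -26.42 nmi north → (7.05, -26.42).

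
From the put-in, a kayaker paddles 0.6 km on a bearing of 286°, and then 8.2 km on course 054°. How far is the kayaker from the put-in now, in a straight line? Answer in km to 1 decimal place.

Leg 1 (286°, 0.6 km): east 0.6 sin 286° = -0.58, north 0.6 cos 286° = 0.17
Leg 2 (054°, 8.2 km): east 8.2 sin 54° = 6.63, north 8.2 cos 54° = 4.82
Net: 6.06 east, 4.99 north. Distance = √((6.06)² + (4.99)²) = 7.845 km.

7.8 km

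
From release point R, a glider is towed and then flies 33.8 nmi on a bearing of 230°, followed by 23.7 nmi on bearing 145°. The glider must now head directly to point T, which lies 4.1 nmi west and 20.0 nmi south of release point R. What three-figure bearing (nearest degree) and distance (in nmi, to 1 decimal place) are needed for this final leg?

021°, 22.7 nmi

Leg 1 (230°, 33.8 nmi): east 33.8 sin 230° = -25.89, north 33.8 cos 230° = -21.73
Leg 2 (145°, 23.7 nmi): east 23.7 sin 145° = 13.59, north 23.7 cos 145° = -19.41
Current position: (-12.30, -41.14). Target: (-4.1, -20.0). Remaining: Δeast = 8.20, Δnorth = 21.14.
Bearing = atan2(8.20, 21.14) mod 360° = 21.20°; distance = √((8.20)² + (21.14)²) = 22.674 nmi.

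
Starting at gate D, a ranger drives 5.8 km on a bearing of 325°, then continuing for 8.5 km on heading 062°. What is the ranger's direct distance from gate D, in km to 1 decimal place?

9.7 km

Leg 1 (325°, 5.8 km): east 5.8 sin 325° = -3.33, north 5.8 cos 325° = 4.75
Leg 2 (062°, 8.5 km): east 8.5 sin 62° = 7.51, north 8.5 cos 62° = 3.99
Net: 4.18 east, 8.74 north. Distance = √((4.18)² + (8.74)²) = 9.689 km.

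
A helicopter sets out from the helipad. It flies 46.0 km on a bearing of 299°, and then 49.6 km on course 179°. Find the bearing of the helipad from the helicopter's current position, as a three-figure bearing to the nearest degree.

Leg 1 (299°, 46.0 km): east 46.0 sin 299° = -40.23, north 46.0 cos 299° = 22.30
Leg 2 (179°, 49.6 km): east 49.6 sin 179° = 0.87, north 49.6 cos 179° = -49.59
Net displacement: -39.37 east, -27.29 north. Direction back to start is (39.37, 27.29): bearing = atan2(39.37, 27.29) mod 360° = 55.27° ≈ 055°.

055°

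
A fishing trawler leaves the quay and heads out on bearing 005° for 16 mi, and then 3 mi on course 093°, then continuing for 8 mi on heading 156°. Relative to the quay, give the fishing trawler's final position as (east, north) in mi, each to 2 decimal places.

Leg 1 (005°, 16 mi): east 16 sin 5° = 1.39, north 16 cos 5° = 15.94
Leg 2 (093°, 3 mi): east 3 sin 93° = 3.00, north 3 cos 93° = -0.16
Leg 3 (156°, 8 mi): east 8 sin 156° = 3.25, north 8 cos 156° = -7.31
Summing: 7.64 mi east, 8.47 mi north → (7.64, 8.47).

(7.64, 8.47)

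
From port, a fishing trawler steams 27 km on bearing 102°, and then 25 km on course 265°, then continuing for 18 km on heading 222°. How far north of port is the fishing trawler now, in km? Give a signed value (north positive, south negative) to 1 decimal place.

-21.2 km

Leg 1 (102°, 27 km): east 27 sin 102° = 26.41, north 27 cos 102° = -5.61
Leg 2 (265°, 25 km): east 25 sin 265° = -24.90, north 25 cos 265° = -2.18
Leg 3 (222°, 18 km): east 18 sin 222° = -12.04, north 18 cos 222° = -13.38
Net north component: -21.17 km.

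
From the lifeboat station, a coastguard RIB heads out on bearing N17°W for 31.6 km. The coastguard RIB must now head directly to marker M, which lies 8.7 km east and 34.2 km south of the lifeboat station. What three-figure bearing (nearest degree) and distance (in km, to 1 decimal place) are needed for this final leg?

Leg 1 (N17°W, 31.6 km): east 31.6 sin 343° = -9.24, north 31.6 cos 343° = 30.22
Current position: (-9.24, 30.22). Target: (8.7, -34.2). Remaining: Δeast = 17.94, Δnorth = -64.42.
Bearing = atan2(17.94, -64.42) mod 360° = 164.44°; distance = √((17.94)² + (-64.42)²) = 66.870 km.

164°, 66.9 km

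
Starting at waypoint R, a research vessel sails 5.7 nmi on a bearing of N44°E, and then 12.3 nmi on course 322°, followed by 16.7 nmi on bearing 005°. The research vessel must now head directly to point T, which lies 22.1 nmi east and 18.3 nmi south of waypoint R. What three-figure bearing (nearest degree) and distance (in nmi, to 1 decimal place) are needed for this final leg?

Leg 1 (N44°E, 5.7 nmi): east 5.7 sin 44° = 3.96, north 5.7 cos 44° = 4.10
Leg 2 (322°, 12.3 nmi): east 12.3 sin 322° = -7.57, north 12.3 cos 322° = 9.69
Leg 3 (005°, 16.7 nmi): east 16.7 sin 5° = 1.46, north 16.7 cos 5° = 16.64
Current position: (-2.16, 30.43). Target: (22.1, -18.3). Remaining: Δeast = 24.26, Δnorth = -48.73.
Bearing = atan2(24.26, -48.73) mod 360° = 153.54°; distance = √((24.26)² + (-48.73)²) = 54.433 nmi.

154°, 54.4 nmi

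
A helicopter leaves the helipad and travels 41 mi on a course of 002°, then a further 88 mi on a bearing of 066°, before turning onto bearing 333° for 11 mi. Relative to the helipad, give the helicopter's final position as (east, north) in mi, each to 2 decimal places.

(76.83, 86.57)

Leg 1 (002°, 41 mi): east 41 sin 2° = 1.43, north 41 cos 2° = 40.98
Leg 2 (066°, 88 mi): east 88 sin 66° = 80.39, north 88 cos 66° = 35.79
Leg 3 (333°, 11 mi): east 11 sin 333° = -4.99, north 11 cos 333° = 9.80
Summing: 76.83 mi east, 86.57 mi north → (76.83, 86.57).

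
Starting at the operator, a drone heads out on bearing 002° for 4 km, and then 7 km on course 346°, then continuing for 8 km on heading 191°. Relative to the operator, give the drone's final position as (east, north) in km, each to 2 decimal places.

(-3.08, 2.94)

Leg 1 (002°, 4 km): east 4 sin 2° = 0.14, north 4 cos 2° = 4.00
Leg 2 (346°, 7 km): east 7 sin 346° = -1.69, north 7 cos 346° = 6.79
Leg 3 (191°, 8 km): east 8 sin 191° = -1.53, north 8 cos 191° = -7.85
Summing: -3.08 km east, 2.94 km north → (-3.08, 2.94).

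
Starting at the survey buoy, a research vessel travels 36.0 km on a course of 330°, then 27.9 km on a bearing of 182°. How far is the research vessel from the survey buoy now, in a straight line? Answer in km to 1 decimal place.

19.3 km

Leg 1 (330°, 36.0 km): east 36.0 sin 330° = -18.00, north 36.0 cos 330° = 31.18
Leg 2 (182°, 27.9 km): east 27.9 sin 182° = -0.97, north 27.9 cos 182° = -27.88
Net: -18.97 east, 3.29 north. Distance = √((-18.97)² + (3.29)²) = 19.257 km.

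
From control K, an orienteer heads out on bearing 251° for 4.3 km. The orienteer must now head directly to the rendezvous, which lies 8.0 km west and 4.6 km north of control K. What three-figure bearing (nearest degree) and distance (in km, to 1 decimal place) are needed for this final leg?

Leg 1 (251°, 4.3 km): east 4.3 sin 251° = -4.07, north 4.3 cos 251° = -1.40
Current position: (-4.07, -1.40). Target: (-8.0, 4.6). Remaining: Δeast = -3.93, Δnorth = 6.00.
Bearing = atan2(-3.93, 6.00) mod 360° = 326.75°; distance = √((-3.93)² + (6.00)²) = 7.175 km.

327°, 7.2 km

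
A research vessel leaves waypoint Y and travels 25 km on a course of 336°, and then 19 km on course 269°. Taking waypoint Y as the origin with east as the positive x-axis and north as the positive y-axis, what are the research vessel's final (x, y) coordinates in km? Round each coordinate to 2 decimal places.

(-29.17, 22.51)

Leg 1 (336°, 25 km): east 25 sin 336° = -10.17, north 25 cos 336° = 22.84
Leg 2 (269°, 19 km): east 19 sin 269° = -19.00, north 19 cos 269° = -0.33
Summing: -29.17 km east, 22.51 km north → (-29.17, 22.51).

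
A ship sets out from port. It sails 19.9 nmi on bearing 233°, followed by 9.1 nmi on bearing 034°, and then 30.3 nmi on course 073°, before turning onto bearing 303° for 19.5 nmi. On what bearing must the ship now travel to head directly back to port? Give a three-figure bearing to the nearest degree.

187°

Leg 1 (233°, 19.9 nmi): east 19.9 sin 233° = -15.89, north 19.9 cos 233° = -11.98
Leg 2 (034°, 9.1 nmi): east 9.1 sin 34° = 5.09, north 9.1 cos 34° = 7.54
Leg 3 (073°, 30.3 nmi): east 30.3 sin 73° = 28.98, north 30.3 cos 73° = 8.86
Leg 4 (303°, 19.5 nmi): east 19.5 sin 303° = -16.35, north 19.5 cos 303° = 10.62
Net displacement: 1.82 east, 15.05 north. Direction back to start is (-1.82, -15.05): bearing = atan2(-1.82, -15.05) mod 360° = 186.89° ≈ 187°.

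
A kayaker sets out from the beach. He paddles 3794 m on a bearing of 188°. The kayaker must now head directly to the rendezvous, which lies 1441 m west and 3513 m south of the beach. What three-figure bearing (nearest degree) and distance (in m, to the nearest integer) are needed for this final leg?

Leg 1 (188°, 3794 m): east 3794 sin 188° = -528.02, north 3794 cos 188° = -3757.08
Current position: (-528.02, -3757.08). Target: (-1441, -3513). Remaining: Δeast = -912.98, Δnorth = 244.08.
Bearing = atan2(-912.98, 244.08) mod 360° = 284.97°; distance = √((-912.98)² + (244.08)²) = 945.040 m.

285°, 945 m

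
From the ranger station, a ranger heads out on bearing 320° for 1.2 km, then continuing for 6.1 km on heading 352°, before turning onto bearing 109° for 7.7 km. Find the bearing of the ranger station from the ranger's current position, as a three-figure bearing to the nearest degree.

232°

Leg 1 (320°, 1.2 km): east 1.2 sin 320° = -0.77, north 1.2 cos 320° = 0.92
Leg 2 (352°, 6.1 km): east 6.1 sin 352° = -0.85, north 6.1 cos 352° = 6.04
Leg 3 (109°, 7.7 km): east 7.7 sin 109° = 7.28, north 7.7 cos 109° = -2.51
Net displacement: 5.66 east, 4.45 north. Direction back to start is (-5.66, -4.45): bearing = atan2(-5.66, -4.45) mod 360° = 231.81° ≈ 232°.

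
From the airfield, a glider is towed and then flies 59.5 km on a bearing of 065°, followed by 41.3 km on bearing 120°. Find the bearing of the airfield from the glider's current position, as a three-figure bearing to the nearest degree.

267°

Leg 1 (065°, 59.5 km): east 59.5 sin 65° = 53.93, north 59.5 cos 65° = 25.15
Leg 2 (120°, 41.3 km): east 41.3 sin 120° = 35.77, north 41.3 cos 120° = -20.65
Net displacement: 89.69 east, 4.50 north. Direction back to start is (-89.69, -4.50): bearing = atan2(-89.69, -4.50) mod 360° = 267.13° ≈ 267°.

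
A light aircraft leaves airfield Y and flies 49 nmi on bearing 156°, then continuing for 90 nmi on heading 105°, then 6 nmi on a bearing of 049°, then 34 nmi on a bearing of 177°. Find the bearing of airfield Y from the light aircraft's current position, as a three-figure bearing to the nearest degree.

Leg 1 (156°, 49 nmi): east 49 sin 156° = 19.93, north 49 cos 156° = -44.76
Leg 2 (105°, 90 nmi): east 90 sin 105° = 86.93, north 90 cos 105° = -23.29
Leg 3 (049°, 6 nmi): east 6 sin 49° = 4.53, north 6 cos 49° = 3.94
Leg 4 (177°, 34 nmi): east 34 sin 177° = 1.78, north 34 cos 177° = -33.95
Net displacement: 113.17 east, -98.07 north. Direction back to start is (-113.17, 98.07): bearing = atan2(-113.17, 98.07) mod 360° = 310.91° ≈ 311°.

311°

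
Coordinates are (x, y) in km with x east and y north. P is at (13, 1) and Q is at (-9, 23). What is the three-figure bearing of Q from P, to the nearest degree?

Δeast = -9 − 13 = -22.00; Δnorth = 23 − 1 = 22.00.
Bearing = atan2(Δeast, Δnorth) mod 360° = 315.00° ≈ 315°.

315°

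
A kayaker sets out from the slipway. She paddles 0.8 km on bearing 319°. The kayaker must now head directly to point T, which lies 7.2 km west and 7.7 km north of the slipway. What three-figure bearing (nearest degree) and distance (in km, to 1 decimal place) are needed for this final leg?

Leg 1 (319°, 0.8 km): east 0.8 sin 319° = -0.52, north 0.8 cos 319° = 0.60
Current position: (-0.52, 0.60). Target: (-7.2, 7.7). Remaining: Δeast = -6.68, Δnorth = 7.10.
Bearing = atan2(-6.68, 7.10) mod 360° = 316.75°; distance = √((-6.68)² + (7.10)²) = 9.742 km.

317°, 9.7 km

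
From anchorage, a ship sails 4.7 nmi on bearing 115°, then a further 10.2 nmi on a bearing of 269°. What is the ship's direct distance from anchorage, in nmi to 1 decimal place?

6.3 nmi

Leg 1 (115°, 4.7 nmi): east 4.7 sin 115° = 4.26, north 4.7 cos 115° = -1.99
Leg 2 (269°, 10.2 nmi): east 10.2 sin 269° = -10.20, north 10.2 cos 269° = -0.18
Net: -5.94 east, -2.16 north. Distance = √((-5.94)² + (-2.16)²) = 6.321 nmi.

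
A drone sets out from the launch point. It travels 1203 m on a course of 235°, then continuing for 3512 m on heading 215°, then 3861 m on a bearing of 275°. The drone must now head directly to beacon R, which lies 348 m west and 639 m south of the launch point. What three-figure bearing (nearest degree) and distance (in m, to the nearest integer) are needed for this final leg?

068°, 6996 m

Leg 1 (235°, 1203 m): east 1203 sin 235° = -985.44, north 1203 cos 235° = -690.01
Leg 2 (215°, 3512 m): east 3512 sin 215° = -2014.40, north 3512 cos 215° = -2876.86
Leg 3 (275°, 3861 m): east 3861 sin 275° = -3846.31, north 3861 cos 275° = 336.51
Current position: (-6846.15, -3230.37). Target: (-348, -639). Remaining: Δeast = 6498.15, Δnorth = 2591.37.
Bearing = atan2(6498.15, 2591.37) mod 360° = 68.26°; distance = √((6498.15)² + (2591.37)²) = 6995.792 m.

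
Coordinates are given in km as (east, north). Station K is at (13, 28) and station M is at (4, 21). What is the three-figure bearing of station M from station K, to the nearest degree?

232°

Δeast = 4 − 13 = -9.00; Δnorth = 21 − 28 = -7.00.
Bearing = atan2(Δeast, Δnorth) mod 360° = 232.13° ≈ 232°.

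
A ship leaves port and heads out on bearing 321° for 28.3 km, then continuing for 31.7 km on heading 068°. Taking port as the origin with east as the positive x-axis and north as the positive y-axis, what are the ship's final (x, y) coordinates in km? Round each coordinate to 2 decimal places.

(11.58, 33.87)

Leg 1 (321°, 28.3 km): east 28.3 sin 321° = -17.81, north 28.3 cos 321° = 21.99
Leg 2 (068°, 31.7 km): east 31.7 sin 68° = 29.39, north 31.7 cos 68° = 11.88
Summing: 11.58 km east, 33.87 km north → (11.58, 33.87).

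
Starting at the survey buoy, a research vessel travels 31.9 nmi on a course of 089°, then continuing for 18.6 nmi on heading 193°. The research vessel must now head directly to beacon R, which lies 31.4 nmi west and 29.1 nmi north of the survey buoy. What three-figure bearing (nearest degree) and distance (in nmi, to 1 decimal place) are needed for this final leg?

308°, 75.3 nmi

Leg 1 (089°, 31.9 nmi): east 31.9 sin 89° = 31.90, north 31.9 cos 89° = 0.56
Leg 2 (193°, 18.6 nmi): east 18.6 sin 193° = -4.18, north 18.6 cos 193° = -18.12
Current position: (27.71, -17.57). Target: (-31.4, 29.1). Remaining: Δeast = -59.11, Δnorth = 46.67.
Bearing = atan2(-59.11, 46.67) mod 360° = 308.29°; distance = √((-59.11)² + (46.67)²) = 75.312 nmi.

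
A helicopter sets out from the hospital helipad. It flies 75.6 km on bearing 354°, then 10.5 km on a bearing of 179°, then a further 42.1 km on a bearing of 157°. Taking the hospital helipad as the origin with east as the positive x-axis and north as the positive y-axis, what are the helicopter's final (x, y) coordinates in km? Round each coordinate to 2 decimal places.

(8.73, 25.93)

Leg 1 (354°, 75.6 km): east 75.6 sin 354° = -7.90, north 75.6 cos 354° = 75.19
Leg 2 (179°, 10.5 km): east 10.5 sin 179° = 0.18, north 10.5 cos 179° = -10.50
Leg 3 (157°, 42.1 km): east 42.1 sin 157° = 16.45, north 42.1 cos 157° = -38.75
Summing: 8.73 km east, 25.93 km north → (8.73, 25.93).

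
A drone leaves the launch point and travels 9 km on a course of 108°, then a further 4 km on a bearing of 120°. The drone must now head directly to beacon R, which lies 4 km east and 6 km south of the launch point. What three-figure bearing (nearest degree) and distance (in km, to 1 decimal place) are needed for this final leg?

261°, 8.1 km

Leg 1 (108°, 9 km): east 9 sin 108° = 8.56, north 9 cos 108° = -2.78
Leg 2 (120°, 4 km): east 4 sin 120° = 3.46, north 4 cos 120° = -2.00
Current position: (12.02, -4.78). Target: (4, -6). Remaining: Δeast = -8.02, Δnorth = -1.22.
Bearing = atan2(-8.02, -1.22) mod 360° = 261.36°; distance = √((-8.02)² + (-1.22)²) = 8.116 km.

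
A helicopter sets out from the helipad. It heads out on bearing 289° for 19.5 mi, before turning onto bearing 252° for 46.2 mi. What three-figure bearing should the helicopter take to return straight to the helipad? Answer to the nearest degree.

Leg 1 (289°, 19.5 mi): east 19.5 sin 289° = -18.44, north 19.5 cos 289° = 6.35
Leg 2 (252°, 46.2 mi): east 46.2 sin 252° = -43.94, north 46.2 cos 252° = -14.28
Net displacement: -62.38 east, -7.93 north. Direction back to start is (62.38, 7.93): bearing = atan2(62.38, 7.93) mod 360° = 82.76° ≈ 083°.

083°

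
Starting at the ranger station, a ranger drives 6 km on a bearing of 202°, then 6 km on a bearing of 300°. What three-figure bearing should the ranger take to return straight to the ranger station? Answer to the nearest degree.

071°

Leg 1 (202°, 6 km): east 6 sin 202° = -2.25, north 6 cos 202° = -5.56
Leg 2 (300°, 6 km): east 6 sin 300° = -5.20, north 6 cos 300° = 3.00
Net displacement: -7.44 east, -2.56 north. Direction back to start is (7.44, 2.56): bearing = atan2(7.44, 2.56) mod 360° = 71.00° ≈ 071°.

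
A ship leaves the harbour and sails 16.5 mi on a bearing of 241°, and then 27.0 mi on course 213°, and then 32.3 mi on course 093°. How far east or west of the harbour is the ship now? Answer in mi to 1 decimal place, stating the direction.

Leg 1 (241°, 16.5 mi): east 16.5 sin 241° = -14.43, north 16.5 cos 241° = -8.00
Leg 2 (213°, 27.0 mi): east 27.0 sin 213° = -14.71, north 27.0 cos 213° = -22.64
Leg 3 (093°, 32.3 mi): east 32.3 sin 93° = 32.26, north 32.3 cos 93° = -1.69
Net east component: 3.12 mi.

3.1 mi east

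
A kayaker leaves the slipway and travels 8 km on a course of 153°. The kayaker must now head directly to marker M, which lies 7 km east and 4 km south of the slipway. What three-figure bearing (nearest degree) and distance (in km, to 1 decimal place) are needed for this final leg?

047°, 4.6 km

Leg 1 (153°, 8 km): east 8 sin 153° = 3.63, north 8 cos 153° = -7.13
Current position: (3.63, -7.13). Target: (7, -4). Remaining: Δeast = 3.37, Δnorth = 3.13.
Bearing = atan2(3.37, 3.13) mod 360° = 47.12°; distance = √((3.37)² + (3.13)²) = 4.597 km.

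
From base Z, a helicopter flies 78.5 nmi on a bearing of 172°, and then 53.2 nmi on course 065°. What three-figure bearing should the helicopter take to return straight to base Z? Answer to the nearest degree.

313°

Leg 1 (172°, 78.5 nmi): east 78.5 sin 172° = 10.93, north 78.5 cos 172° = -77.74
Leg 2 (065°, 53.2 nmi): east 53.2 sin 65° = 48.22, north 53.2 cos 65° = 22.48
Net displacement: 59.14 east, -55.25 north. Direction back to start is (-59.14, 55.25): bearing = atan2(-59.14, 55.25) mod 360° = 313.05° ≈ 313°.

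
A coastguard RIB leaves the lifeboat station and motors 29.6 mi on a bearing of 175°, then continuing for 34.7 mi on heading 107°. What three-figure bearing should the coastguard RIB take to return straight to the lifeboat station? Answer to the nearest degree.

318°

Leg 1 (175°, 29.6 mi): east 29.6 sin 175° = 2.58, north 29.6 cos 175° = -29.49
Leg 2 (107°, 34.7 mi): east 34.7 sin 107° = 33.18, north 34.7 cos 107° = -10.15
Net displacement: 35.76 east, -39.63 north. Direction back to start is (-35.76, 39.63): bearing = atan2(-35.76, 39.63) mod 360° = 317.94° ≈ 318°.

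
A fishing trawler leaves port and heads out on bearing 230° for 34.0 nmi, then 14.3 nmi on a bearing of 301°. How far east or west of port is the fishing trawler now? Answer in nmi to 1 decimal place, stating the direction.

38.3 nmi west

Leg 1 (230°, 34.0 nmi): east 34.0 sin 230° = -26.05, north 34.0 cos 230° = -21.85
Leg 2 (301°, 14.3 nmi): east 14.3 sin 301° = -12.26, north 14.3 cos 301° = 7.37
Net east component: -38.30 nmi.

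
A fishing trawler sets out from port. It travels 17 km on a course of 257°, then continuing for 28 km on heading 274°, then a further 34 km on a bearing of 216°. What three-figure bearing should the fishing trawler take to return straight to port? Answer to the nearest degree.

Leg 1 (257°, 17 km): east 17 sin 257° = -16.56, north 17 cos 257° = -3.82
Leg 2 (274°, 28 km): east 28 sin 274° = -27.93, north 28 cos 274° = 1.95
Leg 3 (216°, 34 km): east 34 sin 216° = -19.98, north 34 cos 216° = -27.51
Net displacement: -64.48 east, -29.38 north. Direction back to start is (64.48, 29.38): bearing = atan2(64.48, 29.38) mod 360° = 65.51° ≈ 066°.

066°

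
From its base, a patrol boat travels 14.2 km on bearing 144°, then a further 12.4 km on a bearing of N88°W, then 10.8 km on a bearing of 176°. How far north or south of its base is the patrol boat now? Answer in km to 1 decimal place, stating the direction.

Leg 1 (144°, 14.2 km): east 14.2 sin 144° = 8.35, north 14.2 cos 144° = -11.49
Leg 2 (N88°W, 12.4 km): east 12.4 sin 272° = -12.39, north 12.4 cos 272° = 0.43
Leg 3 (176°, 10.8 km): east 10.8 sin 176° = 0.75, north 10.8 cos 176° = -10.77
Net north component: -21.83 km.

21.8 km south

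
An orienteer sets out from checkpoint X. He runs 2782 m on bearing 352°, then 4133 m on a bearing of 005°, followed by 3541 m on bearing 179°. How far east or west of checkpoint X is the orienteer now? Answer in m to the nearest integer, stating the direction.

Leg 1 (352°, 2782 m): east 2782 sin 352° = -387.18, north 2782 cos 352° = 2754.93
Leg 2 (005°, 4133 m): east 4133 sin 5° = 360.21, north 4133 cos 5° = 4117.27
Leg 3 (179°, 3541 m): east 3541 sin 179° = 61.80, north 3541 cos 179° = -3540.46
Net east component: 34.83 m.

35 m east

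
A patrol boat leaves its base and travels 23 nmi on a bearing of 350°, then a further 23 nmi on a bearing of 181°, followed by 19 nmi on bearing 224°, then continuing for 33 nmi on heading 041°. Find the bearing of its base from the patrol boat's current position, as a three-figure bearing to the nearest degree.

Leg 1 (350°, 23 nmi): east 23 sin 350° = -3.99, north 23 cos 350° = 22.65
Leg 2 (181°, 23 nmi): east 23 sin 181° = -0.40, north 23 cos 181° = -23.00
Leg 3 (224°, 19 nmi): east 19 sin 224° = -13.20, north 19 cos 224° = -13.67
Leg 4 (041°, 33 nmi): east 33 sin 41° = 21.65, north 33 cos 41° = 24.91
Net displacement: 4.06 east, 10.89 north. Direction back to start is (-4.06, -10.89): bearing = atan2(-4.06, -10.89) mod 360° = 200.43° ≈ 200°.

200°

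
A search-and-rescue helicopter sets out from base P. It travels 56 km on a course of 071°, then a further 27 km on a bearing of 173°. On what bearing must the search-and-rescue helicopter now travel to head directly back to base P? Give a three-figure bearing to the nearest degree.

Leg 1 (071°, 56 km): east 56 sin 71° = 52.95, north 56 cos 71° = 18.23
Leg 2 (173°, 27 km): east 27 sin 173° = 3.29, north 27 cos 173° = -26.80
Net displacement: 56.24 east, -8.57 north. Direction back to start is (-56.24, 8.57): bearing = atan2(-56.24, 8.57) mod 360° = 278.66° ≈ 279°.

279°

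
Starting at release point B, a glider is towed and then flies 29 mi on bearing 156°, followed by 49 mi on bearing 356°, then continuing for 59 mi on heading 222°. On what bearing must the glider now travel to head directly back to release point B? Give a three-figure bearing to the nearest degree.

Leg 1 (156°, 29 mi): east 29 sin 156° = 11.80, north 29 cos 156° = -26.49
Leg 2 (356°, 49 mi): east 49 sin 356° = -3.42, north 49 cos 356° = 48.88
Leg 3 (222°, 59 mi): east 59 sin 222° = -39.48, north 59 cos 222° = -43.85
Net displacement: -31.10 east, -21.46 north. Direction back to start is (31.10, 21.46): bearing = atan2(31.10, 21.46) mod 360° = 55.40° ≈ 055°.

055°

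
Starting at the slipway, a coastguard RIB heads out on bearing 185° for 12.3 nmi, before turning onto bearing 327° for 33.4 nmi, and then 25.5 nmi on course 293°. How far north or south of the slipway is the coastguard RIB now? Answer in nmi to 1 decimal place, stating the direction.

25.7 nmi north

Leg 1 (185°, 12.3 nmi): east 12.3 sin 185° = -1.07, north 12.3 cos 185° = -12.25
Leg 2 (327°, 33.4 nmi): east 33.4 sin 327° = -18.19, north 33.4 cos 327° = 28.01
Leg 3 (293°, 25.5 nmi): east 25.5 sin 293° = -23.47, north 25.5 cos 293° = 9.96
Net north component: 25.72 nmi.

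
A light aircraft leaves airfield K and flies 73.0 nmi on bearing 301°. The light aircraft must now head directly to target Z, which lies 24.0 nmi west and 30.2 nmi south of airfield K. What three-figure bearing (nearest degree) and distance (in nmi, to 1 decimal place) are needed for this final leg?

150°, 78.0 nmi

Leg 1 (301°, 73.0 nmi): east 73.0 sin 301° = -62.57, north 73.0 cos 301° = 37.60
Current position: (-62.57, 37.60). Target: (-24.0, -30.2). Remaining: Δeast = 38.57, Δnorth = -67.80.
Bearing = atan2(38.57, -67.80) mod 360° = 150.36°; distance = √((38.57)² + (-67.80)²) = 78.003 nmi.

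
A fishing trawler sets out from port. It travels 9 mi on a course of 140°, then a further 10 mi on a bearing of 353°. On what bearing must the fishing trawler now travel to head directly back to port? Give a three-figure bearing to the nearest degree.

236°

Leg 1 (140°, 9 mi): east 9 sin 140° = 5.79, north 9 cos 140° = -6.89
Leg 2 (353°, 10 mi): east 10 sin 353° = -1.22, north 10 cos 353° = 9.93
Net displacement: 4.57 east, 3.03 north. Direction back to start is (-4.57, -3.03): bearing = atan2(-4.57, -3.03) mod 360° = 236.42° ≈ 236°.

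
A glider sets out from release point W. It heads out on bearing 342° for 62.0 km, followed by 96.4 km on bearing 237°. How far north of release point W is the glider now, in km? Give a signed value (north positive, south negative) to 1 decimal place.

6.5 km

Leg 1 (342°, 62.0 km): east 62.0 sin 342° = -19.16, north 62.0 cos 342° = 58.97
Leg 2 (237°, 96.4 km): east 96.4 sin 237° = -80.85, north 96.4 cos 237° = -52.50
Net north component: 6.46 km.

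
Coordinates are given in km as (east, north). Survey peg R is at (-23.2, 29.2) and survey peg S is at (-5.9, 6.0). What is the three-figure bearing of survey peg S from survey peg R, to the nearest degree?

Δeast = -5.9 − -23.2 = 17.30; Δnorth = 6.0 − 29.2 = -23.20.
Bearing = atan2(Δeast, Δnorth) mod 360° = 143.29° ≈ 143°.

143°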